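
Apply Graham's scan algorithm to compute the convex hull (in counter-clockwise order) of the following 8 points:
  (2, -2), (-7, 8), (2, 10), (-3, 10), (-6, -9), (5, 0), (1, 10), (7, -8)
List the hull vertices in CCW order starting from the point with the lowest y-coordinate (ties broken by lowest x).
Hull (CCW) = [(-6, -9), (7, -8), (5, 0), (2, 10), (-3, 10), (-7, 8)]

Graham scan procedure:
  1. Find the pivot p₀ = point with lowest y (tie → lowest x): (-6, -9).
  2. Sort the remaining points by polar angle around p₀.
  3. Walk through sorted points, maintaining a stack; pop the top while the last three entries make a non-left turn (cross product ≤ 0).
  4. Final stack is the convex hull in CCW order: (-6, -9), (7, -8), (5, 0), (2, 10), (-3, 10), (-7, 8).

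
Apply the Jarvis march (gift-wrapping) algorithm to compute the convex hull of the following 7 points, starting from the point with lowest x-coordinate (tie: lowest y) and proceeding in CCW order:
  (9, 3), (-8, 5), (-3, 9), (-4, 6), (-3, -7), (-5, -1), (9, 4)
Hull (CCW) = [(-8, 5), (-3, -7), (9, 3), (9, 4), (-3, 9)]

Jarvis march: at each step, from the current hull vertex p, select the next vertex q as the point such that every other point lies strictly to the left of (or on) the directed line p → q. (Equivalently: for every other point r, the cross product (q − p) × (r − p) ≥ 0.)
Starting point (lowest x, tie lowest y): (-8, 5). Wrap until returning to start. Resulting hull: (-8, 5), (-3, -7), (9, 3), (9, 4), (-3, 9).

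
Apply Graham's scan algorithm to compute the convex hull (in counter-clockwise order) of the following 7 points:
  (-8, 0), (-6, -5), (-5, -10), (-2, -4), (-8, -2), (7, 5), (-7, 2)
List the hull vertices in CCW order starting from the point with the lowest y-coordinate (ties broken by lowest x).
Hull (CCW) = [(-5, -10), (7, 5), (-7, 2), (-8, 0), (-8, -2)]

Graham scan procedure:
  1. Find the pivot p₀ = point with lowest y (tie → lowest x): (-5, -10).
  2. Sort the remaining points by polar angle around p₀.
  3. Walk through sorted points, maintaining a stack; pop the top while the last three entries make a non-left turn (cross product ≤ 0).
  4. Final stack is the convex hull in CCW order: (-5, -10), (7, 5), (-7, 2), (-8, 0), (-8, -2).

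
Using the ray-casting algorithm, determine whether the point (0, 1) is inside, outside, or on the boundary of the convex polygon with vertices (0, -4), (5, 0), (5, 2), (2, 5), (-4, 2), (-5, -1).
The point (0, 1) lies strictly inside the polygon

Cast a horizontal ray to the right from the query point and count how many polygon edges it crosses (each edge strictly once or zero times, handled with the usual half-open convention). 
Parity of crossings → odd ⇒ inside.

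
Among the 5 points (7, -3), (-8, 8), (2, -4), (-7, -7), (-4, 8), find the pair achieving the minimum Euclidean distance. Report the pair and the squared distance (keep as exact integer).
Pair = ((-8, 8), (-4, 8)); squared distance = 16

Compute all C(5, 2) = 10 pairwise squared distances (x_i − x_j)² + (y_i − y_j)². The minimum is 16, attained by the pair ((-8, 8), (-4, 8)).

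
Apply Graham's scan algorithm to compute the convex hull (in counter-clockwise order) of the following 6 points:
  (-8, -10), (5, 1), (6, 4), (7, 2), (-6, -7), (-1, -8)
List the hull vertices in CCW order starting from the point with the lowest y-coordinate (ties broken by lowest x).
Hull (CCW) = [(-8, -10), (-1, -8), (7, 2), (6, 4), (-6, -7)]

Graham scan procedure:
  1. Find the pivot p₀ = point with lowest y (tie → lowest x): (-8, -10).
  2. Sort the remaining points by polar angle around p₀.
  3. Walk through sorted points, maintaining a stack; pop the top while the last three entries make a non-left turn (cross product ≤ 0).
  4. Final stack is the convex hull in CCW order: (-8, -10), (-1, -8), (7, 2), (6, 4), (-6, -7).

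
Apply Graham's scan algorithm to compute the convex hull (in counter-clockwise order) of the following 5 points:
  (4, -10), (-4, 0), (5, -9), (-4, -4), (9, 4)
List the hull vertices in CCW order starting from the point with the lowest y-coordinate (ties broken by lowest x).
Hull (CCW) = [(4, -10), (5, -9), (9, 4), (-4, 0), (-4, -4)]

Graham scan procedure:
  1. Find the pivot p₀ = point with lowest y (tie → lowest x): (4, -10).
  2. Sort the remaining points by polar angle around p₀.
  3. Walk through sorted points, maintaining a stack; pop the top while the last three entries make a non-left turn (cross product ≤ 0).
  4. Final stack is the convex hull in CCW order: (4, -10), (5, -9), (9, 4), (-4, 0), (-4, -4).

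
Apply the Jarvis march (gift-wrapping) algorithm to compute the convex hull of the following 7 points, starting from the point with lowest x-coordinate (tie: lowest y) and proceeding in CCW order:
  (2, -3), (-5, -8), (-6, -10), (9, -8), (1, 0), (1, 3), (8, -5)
Hull (CCW) = [(-6, -10), (9, -8), (8, -5), (1, 3), (-5, -8)]

Jarvis march: at each step, from the current hull vertex p, select the next vertex q as the point such that every other point lies strictly to the left of (or on) the directed line p → q. (Equivalently: for every other point r, the cross product (q − p) × (r − p) ≥ 0.)
Starting point (lowest x, tie lowest y): (-6, -10). Wrap until returning to start. Resulting hull: (-6, -10), (9, -8), (8, -5), (1, 3), (-5, -8).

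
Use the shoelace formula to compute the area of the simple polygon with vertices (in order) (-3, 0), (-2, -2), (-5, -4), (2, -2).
Area = 8

Shoelace formula: Area = (1/2) |Σ_i (x_i · y_{i+1} − x_{i+1} · y_i)| (indices mod n). Compute each cross term:
  (-3)(-2) − (-2)(0) = 6
  (-2)(-4) − (-5)(-2) = -2
  (-5)(-2) − (2)(-4) = 18
  (2)(0) − (-3)(-2) = -6
Sum = 16, so (signed) Area = 16/2 = 8, |Area| = 8.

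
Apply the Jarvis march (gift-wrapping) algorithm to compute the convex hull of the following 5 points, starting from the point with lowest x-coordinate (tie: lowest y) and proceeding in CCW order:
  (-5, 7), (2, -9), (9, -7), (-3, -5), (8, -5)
Hull (CCW) = [(-5, 7), (-3, -5), (2, -9), (9, -7), (8, -5)]

Jarvis march: at each step, from the current hull vertex p, select the next vertex q as the point such that every other point lies strictly to the left of (or on) the directed line p → q. (Equivalently: for every other point r, the cross product (q − p) × (r − p) ≥ 0.)
Starting point (lowest x, tie lowest y): (-5, 7). Wrap until returning to start. Resulting hull: (-5, 7), (-3, -5), (2, -9), (9, -7), (8, -5).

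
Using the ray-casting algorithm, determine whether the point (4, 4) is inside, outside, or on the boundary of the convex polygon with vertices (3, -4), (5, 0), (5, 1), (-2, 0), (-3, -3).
The point (4, 4) lies strictly outside the polygon

Cast a horizontal ray to the right from the query point and count how many polygon edges it crosses (each edge strictly once or zero times, handled with the usual half-open convention). 
Parity of crossings → even ⇒ outside.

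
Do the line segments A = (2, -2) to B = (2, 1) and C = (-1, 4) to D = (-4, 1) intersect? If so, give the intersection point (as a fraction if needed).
No (intersection of containing lines falls outside at least one segment)

Parametrize and solve: t = 3, s = -1. At least one of these is outside [0, 1], so the segments do not intersect.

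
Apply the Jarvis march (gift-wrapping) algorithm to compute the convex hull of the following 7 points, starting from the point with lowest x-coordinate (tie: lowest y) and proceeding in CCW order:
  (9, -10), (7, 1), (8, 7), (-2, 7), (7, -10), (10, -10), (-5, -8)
Hull (CCW) = [(-5, -8), (7, -10), (10, -10), (8, 7), (-2, 7)]

Jarvis march: at each step, from the current hull vertex p, select the next vertex q as the point such that every other point lies strictly to the left of (or on) the directed line p → q. (Equivalently: for every other point r, the cross product (q − p) × (r − p) ≥ 0.)
Starting point (lowest x, tie lowest y): (-5, -8). Wrap until returning to start. Resulting hull: (-5, -8), (7, -10), (10, -10), (8, 7), (-2, 7).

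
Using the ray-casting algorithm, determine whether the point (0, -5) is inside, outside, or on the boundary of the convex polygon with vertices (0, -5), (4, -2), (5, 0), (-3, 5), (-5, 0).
The point (0, -5) lies on the polygon boundary

Boundary check: the query satisfies the collinearity and bounding-box conditions for some polygon edge, so it lies exactly on the boundary.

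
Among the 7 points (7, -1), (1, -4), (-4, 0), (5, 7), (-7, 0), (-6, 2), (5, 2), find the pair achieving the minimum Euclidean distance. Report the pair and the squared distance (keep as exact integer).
Pair = ((-7, 0), (-6, 2)); squared distance = 5

Compute all C(7, 2) = 21 pairwise squared distances (x_i − x_j)² + (y_i − y_j)². The minimum is 5, attained by the pair ((-7, 0), (-6, 2)).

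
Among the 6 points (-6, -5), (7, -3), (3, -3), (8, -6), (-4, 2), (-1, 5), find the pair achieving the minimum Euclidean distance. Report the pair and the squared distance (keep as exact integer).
Pair = ((7, -3), (8, -6)); squared distance = 10

Compute all C(6, 2) = 15 pairwise squared distances (x_i − x_j)² + (y_i − y_j)². The minimum is 10, attained by the pair ((7, -3), (8, -6)).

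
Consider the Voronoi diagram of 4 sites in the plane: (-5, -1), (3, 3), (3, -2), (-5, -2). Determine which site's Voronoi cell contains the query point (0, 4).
Nearest site = (3, 3)

The Voronoi cell of site s contains exactly those query points closer to s than to any other site. Compute squared distances from q = (0, 4) to each site:
  (3 − 0)² + (3 − 4)² = 10
  (3 − 0)² + (-2 − 4)² = 45
  (-5 − 0)² + (-1 − 4)² = 50
  (-5 − 0)² + (-2 − 4)² = 61
Minimum is attained by (3, 3), so q lies in its Voronoi cell.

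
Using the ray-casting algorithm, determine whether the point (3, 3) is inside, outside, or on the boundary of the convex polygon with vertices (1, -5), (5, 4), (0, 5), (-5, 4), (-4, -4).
The point (3, 3) lies strictly inside the polygon

Cast a horizontal ray to the right from the query point and count how many polygon edges it crosses (each edge strictly once or zero times, handled with the usual half-open convention). 
Parity of crossings → odd ⇒ inside.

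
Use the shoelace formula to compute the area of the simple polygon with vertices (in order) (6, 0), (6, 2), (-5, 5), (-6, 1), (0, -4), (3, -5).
Area = 143/2

Shoelace formula: Area = (1/2) |Σ_i (x_i · y_{i+1} − x_{i+1} · y_i)| (indices mod n). Compute each cross term:
  (6)(2) − (6)(0) = 12
  (6)(5) − (-5)(2) = 40
  (-5)(1) − (-6)(5) = 25
  (-6)(-4) − (0)(1) = 24
  (0)(-5) − (3)(-4) = 12
  (3)(0) − (6)(-5) = 30
Sum = 143, so (signed) Area = 143/2 = 143/2, |Area| = 143/2.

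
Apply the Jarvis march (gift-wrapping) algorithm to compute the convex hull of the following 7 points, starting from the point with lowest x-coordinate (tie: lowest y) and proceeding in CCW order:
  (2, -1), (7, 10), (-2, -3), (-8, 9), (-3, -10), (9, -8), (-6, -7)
Hull (CCW) = [(-8, 9), (-6, -7), (-3, -10), (9, -8), (7, 10)]

Jarvis march: at each step, from the current hull vertex p, select the next vertex q as the point such that every other point lies strictly to the left of (or on) the directed line p → q. (Equivalently: for every other point r, the cross product (q − p) × (r − p) ≥ 0.)
Starting point (lowest x, tie lowest y): (-8, 9). Wrap until returning to start. Resulting hull: (-8, 9), (-6, -7), (-3, -10), (9, -8), (7, 10).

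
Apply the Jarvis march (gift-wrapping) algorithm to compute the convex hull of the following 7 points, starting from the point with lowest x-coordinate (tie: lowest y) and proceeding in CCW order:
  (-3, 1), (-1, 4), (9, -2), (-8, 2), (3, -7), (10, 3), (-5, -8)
Hull (CCW) = [(-8, 2), (-5, -8), (3, -7), (9, -2), (10, 3), (-1, 4)]

Jarvis march: at each step, from the current hull vertex p, select the next vertex q as the point such that every other point lies strictly to the left of (or on) the directed line p → q. (Equivalently: for every other point r, the cross product (q − p) × (r − p) ≥ 0.)
Starting point (lowest x, tie lowest y): (-8, 2). Wrap until returning to start. Resulting hull: (-8, 2), (-5, -8), (3, -7), (9, -2), (10, 3), (-1, 4).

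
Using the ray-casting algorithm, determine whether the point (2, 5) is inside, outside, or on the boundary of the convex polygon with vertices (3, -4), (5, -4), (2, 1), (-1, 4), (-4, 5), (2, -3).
The point (2, 5) lies strictly outside the polygon

Cast a horizontal ray to the right from the query point and count how many polygon edges it crosses (each edge strictly once or zero times, handled with the usual half-open convention). 
Parity of crossings → even ⇒ outside.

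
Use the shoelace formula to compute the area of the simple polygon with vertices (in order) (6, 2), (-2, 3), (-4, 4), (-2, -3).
Area = 30

Shoelace formula: Area = (1/2) |Σ_i (x_i · y_{i+1} − x_{i+1} · y_i)| (indices mod n). Compute each cross term:
  (6)(3) − (-2)(2) = 22
  (-2)(4) − (-4)(3) = 4
  (-4)(-3) − (-2)(4) = 20
  (-2)(2) − (6)(-3) = 14
Sum = 60, so (signed) Area = 60/2 = 30, |Area| = 30.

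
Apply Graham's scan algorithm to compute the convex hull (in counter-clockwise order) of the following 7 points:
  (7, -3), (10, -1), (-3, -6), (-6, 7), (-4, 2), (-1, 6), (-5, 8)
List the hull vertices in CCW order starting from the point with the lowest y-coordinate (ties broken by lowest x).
Hull (CCW) = [(-3, -6), (7, -3), (10, -1), (-1, 6), (-5, 8), (-6, 7)]

Graham scan procedure:
  1. Find the pivot p₀ = point with lowest y (tie → lowest x): (-3, -6).
  2. Sort the remaining points by polar angle around p₀.
  3. Walk through sorted points, maintaining a stack; pop the top while the last three entries make a non-left turn (cross product ≤ 0).
  4. Final stack is the convex hull in CCW order: (-3, -6), (7, -3), (10, -1), (-1, 6), (-5, 8), (-6, 7).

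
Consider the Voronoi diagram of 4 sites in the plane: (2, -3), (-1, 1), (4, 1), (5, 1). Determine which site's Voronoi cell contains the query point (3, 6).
Nearest site = (4, 1)

The Voronoi cell of site s contains exactly those query points closer to s than to any other site. Compute squared distances from q = (3, 6) to each site:
  (4 − 3)² + (1 − 6)² = 26
  (5 − 3)² + (1 − 6)² = 29
  (-1 − 3)² + (1 − 6)² = 41
  (2 − 3)² + (-3 − 6)² = 82
Minimum is attained by (4, 1), so q lies in its Voronoi cell.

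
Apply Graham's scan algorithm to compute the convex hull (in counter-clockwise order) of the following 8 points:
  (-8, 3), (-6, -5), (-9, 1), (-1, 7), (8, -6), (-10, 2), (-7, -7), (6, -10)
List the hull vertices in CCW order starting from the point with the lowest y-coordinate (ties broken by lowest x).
Hull (CCW) = [(6, -10), (8, -6), (-1, 7), (-10, 2), (-7, -7)]

Graham scan procedure:
  1. Find the pivot p₀ = point with lowest y (tie → lowest x): (6, -10).
  2. Sort the remaining points by polar angle around p₀.
  3. Walk through sorted points, maintaining a stack; pop the top while the last three entries make a non-left turn (cross product ≤ 0).
  4. Final stack is the convex hull in CCW order: (6, -10), (8, -6), (-1, 7), (-10, 2), (-7, -7).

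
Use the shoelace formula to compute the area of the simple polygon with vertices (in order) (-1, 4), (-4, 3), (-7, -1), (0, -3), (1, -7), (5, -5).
Area = 107/2

Shoelace formula: Area = (1/2) |Σ_i (x_i · y_{i+1} − x_{i+1} · y_i)| (indices mod n). Compute each cross term:
  (-1)(3) − (-4)(4) = 13
  (-4)(-1) − (-7)(3) = 25
  (-7)(-3) − (0)(-1) = 21
  (0)(-7) − (1)(-3) = 3
  (1)(-5) − (5)(-7) = 30
  (5)(4) − (-1)(-5) = 15
Sum = 107, so (signed) Area = 107/2 = 107/2, |Area| = 107/2.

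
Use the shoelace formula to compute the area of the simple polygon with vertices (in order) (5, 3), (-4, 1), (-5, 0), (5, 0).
Area = 37/2

Shoelace formula: Area = (1/2) |Σ_i (x_i · y_{i+1} − x_{i+1} · y_i)| (indices mod n). Compute each cross term:
  (5)(1) − (-4)(3) = 17
  (-4)(0) − (-5)(1) = 5
  (-5)(0) − (5)(0) = 0
  (5)(3) − (5)(0) = 15
Sum = 37, so (signed) Area = 37/2 = 37/2, |Area| = 37/2.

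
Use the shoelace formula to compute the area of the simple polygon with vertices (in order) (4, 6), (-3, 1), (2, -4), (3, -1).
Area = 32

Shoelace formula: Area = (1/2) |Σ_i (x_i · y_{i+1} − x_{i+1} · y_i)| (indices mod n). Compute each cross term:
  (4)(1) − (-3)(6) = 22
  (-3)(-4) − (2)(1) = 10
  (2)(-1) − (3)(-4) = 10
  (3)(6) − (4)(-1) = 22
Sum = 64, so (signed) Area = 64/2 = 32, |Area| = 32.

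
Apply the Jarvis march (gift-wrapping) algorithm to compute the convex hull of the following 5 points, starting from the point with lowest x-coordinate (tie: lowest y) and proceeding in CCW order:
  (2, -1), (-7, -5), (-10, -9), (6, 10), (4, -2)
Hull (CCW) = [(-10, -9), (4, -2), (6, 10), (-7, -5)]

Jarvis march: at each step, from the current hull vertex p, select the next vertex q as the point such that every other point lies strictly to the left of (or on) the directed line p → q. (Equivalently: for every other point r, the cross product (q − p) × (r − p) ≥ 0.)
Starting point (lowest x, tie lowest y): (-10, -9). Wrap until returning to start. Resulting hull: (-10, -9), (4, -2), (6, 10), (-7, -5).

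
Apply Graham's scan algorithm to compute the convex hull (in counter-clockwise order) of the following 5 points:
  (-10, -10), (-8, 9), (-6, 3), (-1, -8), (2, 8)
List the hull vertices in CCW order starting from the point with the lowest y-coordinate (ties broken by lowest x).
Hull (CCW) = [(-10, -10), (-1, -8), (2, 8), (-8, 9)]

Graham scan procedure:
  1. Find the pivot p₀ = point with lowest y (tie → lowest x): (-10, -10).
  2. Sort the remaining points by polar angle around p₀.
  3. Walk through sorted points, maintaining a stack; pop the top while the last three entries make a non-left turn (cross product ≤ 0).
  4. Final stack is the convex hull in CCW order: (-10, -10), (-1, -8), (2, 8), (-8, 9).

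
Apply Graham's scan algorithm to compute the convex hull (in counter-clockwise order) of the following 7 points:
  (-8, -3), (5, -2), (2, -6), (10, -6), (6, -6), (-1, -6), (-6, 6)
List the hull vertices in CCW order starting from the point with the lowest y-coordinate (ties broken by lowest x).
Hull (CCW) = [(-1, -6), (10, -6), (5, -2), (-6, 6), (-8, -3)]

Graham scan procedure:
  1. Find the pivot p₀ = point with lowest y (tie → lowest x): (-1, -6).
  2. Sort the remaining points by polar angle around p₀.
  3. Walk through sorted points, maintaining a stack; pop the top while the last three entries make a non-left turn (cross product ≤ 0).
  4. Final stack is the convex hull in CCW order: (-1, -6), (10, -6), (5, -2), (-6, 6), (-8, -3).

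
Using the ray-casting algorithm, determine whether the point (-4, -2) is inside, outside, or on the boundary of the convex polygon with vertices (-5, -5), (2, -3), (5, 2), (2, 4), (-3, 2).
The point (-4, -2) lies strictly inside the polygon

Cast a horizontal ray to the right from the query point and count how many polygon edges it crosses (each edge strictly once or zero times, handled with the usual half-open convention). 
Parity of crossings → odd ⇒ inside.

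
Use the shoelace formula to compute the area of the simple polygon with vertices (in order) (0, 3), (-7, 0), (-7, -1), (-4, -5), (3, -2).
Area = 91/2

Shoelace formula: Area = (1/2) |Σ_i (x_i · y_{i+1} − x_{i+1} · y_i)| (indices mod n). Compute each cross term:
  (0)(0) − (-7)(3) = 21
  (-7)(-1) − (-7)(0) = 7
  (-7)(-5) − (-4)(-1) = 31
  (-4)(-2) − (3)(-5) = 23
  (3)(3) − (0)(-2) = 9
Sum = 91, so (signed) Area = 91/2 = 91/2, |Area| = 91/2.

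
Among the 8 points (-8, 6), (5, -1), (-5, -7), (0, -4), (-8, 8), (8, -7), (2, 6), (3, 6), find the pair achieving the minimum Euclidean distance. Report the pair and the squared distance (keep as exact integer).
Pair = ((2, 6), (3, 6)); squared distance = 1

Compute all C(8, 2) = 28 pairwise squared distances (x_i − x_j)² + (y_i − y_j)². The minimum is 1, attained by the pair ((2, 6), (3, 6)).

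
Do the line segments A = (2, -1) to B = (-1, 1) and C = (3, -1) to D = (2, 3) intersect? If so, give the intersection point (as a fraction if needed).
No (intersection of containing lines falls outside at least one segment)

Parametrize and solve: t = -2/5, s = -1/5. At least one of these is outside [0, 1], so the segments do not intersect.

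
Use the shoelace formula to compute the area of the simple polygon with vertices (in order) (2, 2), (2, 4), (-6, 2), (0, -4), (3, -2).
Area = 39

Shoelace formula: Area = (1/2) |Σ_i (x_i · y_{i+1} − x_{i+1} · y_i)| (indices mod n). Compute each cross term:
  (2)(4) − (2)(2) = 4
  (2)(2) − (-6)(4) = 28
  (-6)(-4) − (0)(2) = 24
  (0)(-2) − (3)(-4) = 12
  (3)(2) − (2)(-2) = 10
Sum = 78, so (signed) Area = 78/2 = 39, |Area| = 39.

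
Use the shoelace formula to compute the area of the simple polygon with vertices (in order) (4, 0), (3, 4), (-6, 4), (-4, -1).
Area = 39

Shoelace formula: Area = (1/2) |Σ_i (x_i · y_{i+1} − x_{i+1} · y_i)| (indices mod n). Compute each cross term:
  (4)(4) − (3)(0) = 16
  (3)(4) − (-6)(4) = 36
  (-6)(-1) − (-4)(4) = 22
  (-4)(0) − (4)(-1) = 4
Sum = 78, so (signed) Area = 78/2 = 39, |Area| = 39.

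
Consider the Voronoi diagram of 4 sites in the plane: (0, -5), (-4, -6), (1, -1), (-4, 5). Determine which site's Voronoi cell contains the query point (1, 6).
Nearest site = (-4, 5)

The Voronoi cell of site s contains exactly those query points closer to s than to any other site. Compute squared distances from q = (1, 6) to each site:
  (-4 − 1)² + (5 − 6)² = 26
  (1 − 1)² + (-1 − 6)² = 49
  (0 − 1)² + (-5 − 6)² = 122
  (-4 − 1)² + (-6 − 6)² = 169
Minimum is attained by (-4, 5), so q lies in its Voronoi cell.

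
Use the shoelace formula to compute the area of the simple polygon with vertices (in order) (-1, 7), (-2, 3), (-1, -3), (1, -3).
Area = 15

Shoelace formula: Area = (1/2) |Σ_i (x_i · y_{i+1} − x_{i+1} · y_i)| (indices mod n). Compute each cross term:
  (-1)(3) − (-2)(7) = 11
  (-2)(-3) − (-1)(3) = 9
  (-1)(-3) − (1)(-3) = 6
  (1)(7) − (-1)(-3) = 4
Sum = 30, so (signed) Area = 30/2 = 15, |Area| = 15.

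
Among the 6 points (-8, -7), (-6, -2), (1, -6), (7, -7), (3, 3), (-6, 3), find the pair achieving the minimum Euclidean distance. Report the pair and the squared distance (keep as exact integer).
Pair = ((-6, -2), (-6, 3)); squared distance = 25

Compute all C(6, 2) = 15 pairwise squared distances (x_i − x_j)² + (y_i − y_j)². The minimum is 25, attained by the pair ((-6, -2), (-6, 3)).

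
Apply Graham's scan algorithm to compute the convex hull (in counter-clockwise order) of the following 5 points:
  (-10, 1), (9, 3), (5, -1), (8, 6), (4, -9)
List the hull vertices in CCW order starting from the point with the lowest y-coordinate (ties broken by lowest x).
Hull (CCW) = [(4, -9), (9, 3), (8, 6), (-10, 1)]

Graham scan procedure:
  1. Find the pivot p₀ = point with lowest y (tie → lowest x): (4, -9).
  2. Sort the remaining points by polar angle around p₀.
  3. Walk through sorted points, maintaining a stack; pop the top while the last three entries make a non-left turn (cross product ≤ 0).
  4. Final stack is the convex hull in CCW order: (4, -9), (9, 3), (8, 6), (-10, 1).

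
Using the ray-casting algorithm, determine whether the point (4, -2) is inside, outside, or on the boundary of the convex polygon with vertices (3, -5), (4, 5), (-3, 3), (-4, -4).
The point (4, -2) lies strictly outside the polygon

Cast a horizontal ray to the right from the query point and count how many polygon edges it crosses (each edge strictly once or zero times, handled with the usual half-open convention). 
Parity of crossings → even ⇒ outside.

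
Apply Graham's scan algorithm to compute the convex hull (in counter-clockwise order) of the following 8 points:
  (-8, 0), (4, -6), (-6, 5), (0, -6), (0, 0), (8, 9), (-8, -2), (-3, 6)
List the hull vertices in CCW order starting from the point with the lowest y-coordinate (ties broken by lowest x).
Hull (CCW) = [(0, -6), (4, -6), (8, 9), (-3, 6), (-6, 5), (-8, 0), (-8, -2)]

Graham scan procedure:
  1. Find the pivot p₀ = point with lowest y (tie → lowest x): (0, -6).
  2. Sort the remaining points by polar angle around p₀.
  3. Walk through sorted points, maintaining a stack; pop the top while the last three entries make a non-left turn (cross product ≤ 0).
  4. Final stack is the convex hull in CCW order: (0, -6), (4, -6), (8, 9), (-3, 6), (-6, 5), (-8, 0), (-8, -2).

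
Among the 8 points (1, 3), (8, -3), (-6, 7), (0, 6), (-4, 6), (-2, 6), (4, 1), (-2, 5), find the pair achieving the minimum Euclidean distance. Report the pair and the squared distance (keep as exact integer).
Pair = ((-2, 6), (-2, 5)); squared distance = 1

Compute all C(8, 2) = 28 pairwise squared distances (x_i − x_j)² + (y_i − y_j)². The minimum is 1, attained by the pair ((-2, 6), (-2, 5)).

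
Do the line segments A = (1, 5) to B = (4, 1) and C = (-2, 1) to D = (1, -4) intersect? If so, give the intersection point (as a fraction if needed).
No (intersection of containing lines falls outside at least one segment)

Parametrize and solve: t = -9, s = -8. At least one of these is outside [0, 1], so the segments do not intersect.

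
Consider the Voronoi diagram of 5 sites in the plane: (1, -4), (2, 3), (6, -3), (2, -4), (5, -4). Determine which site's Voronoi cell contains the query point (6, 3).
Nearest site = (2, 3)

The Voronoi cell of site s contains exactly those query points closer to s than to any other site. Compute squared distances from q = (6, 3) to each site:
  (2 − 6)² + (3 − 3)² = 16
  (6 − 6)² + (-3 − 3)² = 36
  (5 − 6)² + (-4 − 3)² = 50
  (2 − 6)² + (-4 − 3)² = 65
  (1 − 6)² + (-4 − 3)² = 74
Minimum is attained by (2, 3), so q lies in its Voronoi cell.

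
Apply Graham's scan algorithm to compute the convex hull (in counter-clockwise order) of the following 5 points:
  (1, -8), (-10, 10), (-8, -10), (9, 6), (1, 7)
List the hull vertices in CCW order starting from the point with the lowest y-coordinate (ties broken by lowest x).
Hull (CCW) = [(-8, -10), (1, -8), (9, 6), (-10, 10)]

Graham scan procedure:
  1. Find the pivot p₀ = point with lowest y (tie → lowest x): (-8, -10).
  2. Sort the remaining points by polar angle around p₀.
  3. Walk through sorted points, maintaining a stack; pop the top while the last three entries make a non-left turn (cross product ≤ 0).
  4. Final stack is the convex hull in CCW order: (-8, -10), (1, -8), (9, 6), (-10, 10).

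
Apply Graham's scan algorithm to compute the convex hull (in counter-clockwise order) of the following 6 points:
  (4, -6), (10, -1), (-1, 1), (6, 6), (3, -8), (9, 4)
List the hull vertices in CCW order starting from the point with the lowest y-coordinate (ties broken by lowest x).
Hull (CCW) = [(3, -8), (10, -1), (9, 4), (6, 6), (-1, 1)]

Graham scan procedure:
  1. Find the pivot p₀ = point with lowest y (tie → lowest x): (3, -8).
  2. Sort the remaining points by polar angle around p₀.
  3. Walk through sorted points, maintaining a stack; pop the top while the last three entries make a non-left turn (cross product ≤ 0).
  4. Final stack is the convex hull in CCW order: (3, -8), (10, -1), (9, 4), (6, 6), (-1, 1).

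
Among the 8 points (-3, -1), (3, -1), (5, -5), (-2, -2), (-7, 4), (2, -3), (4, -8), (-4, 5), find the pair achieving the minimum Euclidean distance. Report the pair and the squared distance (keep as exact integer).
Pair = ((-3, -1), (-2, -2)); squared distance = 2

Compute all C(8, 2) = 28 pairwise squared distances (x_i − x_j)² + (y_i − y_j)². The minimum is 2, attained by the pair ((-3, -1), (-2, -2)).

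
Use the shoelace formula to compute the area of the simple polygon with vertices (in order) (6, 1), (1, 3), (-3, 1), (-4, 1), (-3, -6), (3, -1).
Area = 85/2

Shoelace formula: Area = (1/2) |Σ_i (x_i · y_{i+1} − x_{i+1} · y_i)| (indices mod n). Compute each cross term:
  (6)(3) − (1)(1) = 17
  (1)(1) − (-3)(3) = 10
  (-3)(1) − (-4)(1) = 1
  (-4)(-6) − (-3)(1) = 27
  (-3)(-1) − (3)(-6) = 21
  (3)(1) − (6)(-1) = 9
Sum = 85, so (signed) Area = 85/2 = 85/2, |Area| = 85/2.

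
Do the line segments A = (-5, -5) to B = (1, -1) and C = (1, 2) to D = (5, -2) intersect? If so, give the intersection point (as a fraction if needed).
No (intersection of containing lines falls outside at least one segment)

Parametrize and solve: t = 13/10, s = 9/20. At least one of these is outside [0, 1], so the segments do not intersect.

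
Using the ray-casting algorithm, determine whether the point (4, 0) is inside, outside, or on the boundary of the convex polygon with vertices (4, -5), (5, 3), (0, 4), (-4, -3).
The point (4, 0) lies strictly inside the polygon

Cast a horizontal ray to the right from the query point and count how many polygon edges it crosses (each edge strictly once or zero times, handled with the usual half-open convention). 
Parity of crossings → odd ⇒ inside.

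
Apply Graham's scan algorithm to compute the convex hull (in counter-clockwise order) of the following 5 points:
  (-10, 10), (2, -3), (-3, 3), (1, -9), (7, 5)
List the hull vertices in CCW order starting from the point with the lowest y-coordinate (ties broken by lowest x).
Hull (CCW) = [(1, -9), (7, 5), (-10, 10)]

Graham scan procedure:
  1. Find the pivot p₀ = point with lowest y (tie → lowest x): (1, -9).
  2. Sort the remaining points by polar angle around p₀.
  3. Walk through sorted points, maintaining a stack; pop the top while the last three entries make a non-left turn (cross product ≤ 0).
  4. Final stack is the convex hull in CCW order: (1, -9), (7, 5), (-10, 10).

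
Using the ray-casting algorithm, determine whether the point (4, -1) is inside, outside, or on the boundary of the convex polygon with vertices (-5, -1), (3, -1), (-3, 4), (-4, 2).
The point (4, -1) lies strictly outside the polygon

Cast a horizontal ray to the right from the query point and count how many polygon edges it crosses (each edge strictly once or zero times, handled with the usual half-open convention). 
Parity of crossings → even ⇒ outside.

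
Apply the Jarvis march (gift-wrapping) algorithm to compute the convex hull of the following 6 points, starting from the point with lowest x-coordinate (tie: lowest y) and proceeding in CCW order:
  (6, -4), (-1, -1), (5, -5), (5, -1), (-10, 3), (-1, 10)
Hull (CCW) = [(-10, 3), (5, -5), (6, -4), (5, -1), (-1, 10)]

Jarvis march: at each step, from the current hull vertex p, select the next vertex q as the point such that every other point lies strictly to the left of (or on) the directed line p → q. (Equivalently: for every other point r, the cross product (q − p) × (r − p) ≥ 0.)
Starting point (lowest x, tie lowest y): (-10, 3). Wrap until returning to start. Resulting hull: (-10, 3), (5, -5), (6, -4), (5, -1), (-1, 10).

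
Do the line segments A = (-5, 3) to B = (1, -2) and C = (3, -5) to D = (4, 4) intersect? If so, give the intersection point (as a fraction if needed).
No (intersection of containing lines falls outside at least one segment)

Parametrize and solve: t = 80/59, s = 8/59. At least one of these is outside [0, 1], so the segments do not intersect.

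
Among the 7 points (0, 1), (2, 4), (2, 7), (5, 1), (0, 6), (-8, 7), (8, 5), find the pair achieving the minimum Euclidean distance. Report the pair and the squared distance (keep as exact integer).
Pair = ((2, 7), (0, 6)); squared distance = 5

Compute all C(7, 2) = 21 pairwise squared distances (x_i − x_j)² + (y_i − y_j)². The minimum is 5, attained by the pair ((2, 7), (0, 6)).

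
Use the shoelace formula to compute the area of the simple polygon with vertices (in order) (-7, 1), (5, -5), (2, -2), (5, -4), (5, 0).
Area = 57/2

Shoelace formula: Area = (1/2) |Σ_i (x_i · y_{i+1} − x_{i+1} · y_i)| (indices mod n). Compute each cross term:
  (-7)(-5) − (5)(1) = 30
  (5)(-2) − (2)(-5) = 0
  (2)(-4) − (5)(-2) = 2
  (5)(0) − (5)(-4) = 20
  (5)(1) − (-7)(0) = 5
Sum = 57, so (signed) Area = 57/2 = 57/2, |Area| = 57/2.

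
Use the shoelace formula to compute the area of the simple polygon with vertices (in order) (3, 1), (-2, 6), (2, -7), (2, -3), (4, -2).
Area = 24

Shoelace formula: Area = (1/2) |Σ_i (x_i · y_{i+1} − x_{i+1} · y_i)| (indices mod n). Compute each cross term:
  (3)(6) − (-2)(1) = 20
  (-2)(-7) − (2)(6) = 2
  (2)(-3) − (2)(-7) = 8
  (2)(-2) − (4)(-3) = 8
  (4)(1) − (3)(-2) = 10
Sum = 48, so (signed) Area = 48/2 = 24, |Area| = 24.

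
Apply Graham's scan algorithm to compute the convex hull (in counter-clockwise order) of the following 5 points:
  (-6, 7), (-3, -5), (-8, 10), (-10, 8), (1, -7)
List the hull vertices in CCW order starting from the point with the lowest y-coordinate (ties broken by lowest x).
Hull (CCW) = [(1, -7), (-6, 7), (-8, 10), (-10, 8), (-3, -5)]

Graham scan procedure:
  1. Find the pivot p₀ = point with lowest y (tie → lowest x): (1, -7).
  2. Sort the remaining points by polar angle around p₀.
  3. Walk through sorted points, maintaining a stack; pop the top while the last three entries make a non-left turn (cross product ≤ 0).
  4. Final stack is the convex hull in CCW order: (1, -7), (-6, 7), (-8, 10), (-10, 8), (-3, -5).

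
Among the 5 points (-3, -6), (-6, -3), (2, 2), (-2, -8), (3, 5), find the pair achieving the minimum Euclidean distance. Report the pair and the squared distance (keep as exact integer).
Pair = ((-3, -6), (-2, -8)); squared distance = 5

Compute all C(5, 2) = 10 pairwise squared distances (x_i − x_j)² + (y_i − y_j)². The minimum is 5, attained by the pair ((-3, -6), (-2, -8)).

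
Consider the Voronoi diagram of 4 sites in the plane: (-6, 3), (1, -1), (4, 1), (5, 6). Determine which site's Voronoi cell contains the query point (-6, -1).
Nearest site = (-6, 3)

The Voronoi cell of site s contains exactly those query points closer to s than to any other site. Compute squared distances from q = (-6, -1) to each site:
  (-6 − -6)² + (3 − -1)² = 16
  (1 − -6)² + (-1 − -1)² = 49
  (4 − -6)² + (1 − -1)² = 104
  (5 − -6)² + (6 − -1)² = 170
Minimum is attained by (-6, 3), so q lies in its Voronoi cell.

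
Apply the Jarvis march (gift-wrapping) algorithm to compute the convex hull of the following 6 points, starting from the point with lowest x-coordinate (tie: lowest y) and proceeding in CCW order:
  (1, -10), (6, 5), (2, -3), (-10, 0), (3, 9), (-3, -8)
Hull (CCW) = [(-10, 0), (-3, -8), (1, -10), (6, 5), (3, 9)]

Jarvis march: at each step, from the current hull vertex p, select the next vertex q as the point such that every other point lies strictly to the left of (or on) the directed line p → q. (Equivalently: for every other point r, the cross product (q − p) × (r − p) ≥ 0.)
Starting point (lowest x, tie lowest y): (-10, 0). Wrap until returning to start. Resulting hull: (-10, 0), (-3, -8), (1, -10), (6, 5), (3, 9).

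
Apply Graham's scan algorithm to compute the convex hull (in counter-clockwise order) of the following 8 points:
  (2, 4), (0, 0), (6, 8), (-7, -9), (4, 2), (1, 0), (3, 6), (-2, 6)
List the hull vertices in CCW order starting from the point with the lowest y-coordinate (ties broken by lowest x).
Hull (CCW) = [(-7, -9), (4, 2), (6, 8), (-2, 6)]

Graham scan procedure:
  1. Find the pivot p₀ = point with lowest y (tie → lowest x): (-7, -9).
  2. Sort the remaining points by polar angle around p₀.
  3. Walk through sorted points, maintaining a stack; pop the top while the last three entries make a non-left turn (cross product ≤ 0).
  4. Final stack is the convex hull in CCW order: (-7, -9), (4, 2), (6, 8), (-2, 6).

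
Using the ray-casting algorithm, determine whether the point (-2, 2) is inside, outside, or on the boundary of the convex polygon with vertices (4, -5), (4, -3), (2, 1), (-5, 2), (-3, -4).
The point (-2, 2) lies strictly outside the polygon

Cast a horizontal ray to the right from the query point and count how many polygon edges it crosses (each edge strictly once or zero times, handled with the usual half-open convention). 
Parity of crossings → even ⇒ outside.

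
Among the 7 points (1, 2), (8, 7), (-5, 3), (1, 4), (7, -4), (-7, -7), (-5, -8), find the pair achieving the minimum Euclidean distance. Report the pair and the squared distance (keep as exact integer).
Pair = ((1, 2), (1, 4)); squared distance = 4

Compute all C(7, 2) = 21 pairwise squared distances (x_i − x_j)² + (y_i − y_j)². The minimum is 4, attained by the pair ((1, 2), (1, 4)).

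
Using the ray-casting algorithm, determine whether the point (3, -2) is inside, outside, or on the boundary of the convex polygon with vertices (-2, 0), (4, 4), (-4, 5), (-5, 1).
The point (3, -2) lies strictly outside the polygon

Cast a horizontal ray to the right from the query point and count how many polygon edges it crosses (each edge strictly once or zero times, handled with the usual half-open convention). 
Parity of crossings → even ⇒ outside.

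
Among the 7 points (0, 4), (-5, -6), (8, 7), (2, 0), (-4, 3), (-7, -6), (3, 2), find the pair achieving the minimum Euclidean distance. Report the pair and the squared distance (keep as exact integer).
Pair = ((-5, -6), (-7, -6)); squared distance = 4

Compute all C(7, 2) = 21 pairwise squared distances (x_i − x_j)² + (y_i − y_j)². The minimum is 4, attained by the pair ((-5, -6), (-7, -6)).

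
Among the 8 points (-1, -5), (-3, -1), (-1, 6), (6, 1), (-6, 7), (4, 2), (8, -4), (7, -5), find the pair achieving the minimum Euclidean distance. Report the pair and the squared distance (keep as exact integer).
Pair = ((8, -4), (7, -5)); squared distance = 2

Compute all C(8, 2) = 28 pairwise squared distances (x_i − x_j)² + (y_i − y_j)². The minimum is 2, attained by the pair ((8, -4), (7, -5)).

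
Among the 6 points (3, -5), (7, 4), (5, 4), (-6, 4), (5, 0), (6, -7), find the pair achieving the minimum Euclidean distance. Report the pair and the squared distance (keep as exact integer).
Pair = ((7, 4), (5, 4)); squared distance = 4

Compute all C(6, 2) = 15 pairwise squared distances (x_i − x_j)² + (y_i − y_j)². The minimum is 4, attained by the pair ((7, 4), (5, 4)).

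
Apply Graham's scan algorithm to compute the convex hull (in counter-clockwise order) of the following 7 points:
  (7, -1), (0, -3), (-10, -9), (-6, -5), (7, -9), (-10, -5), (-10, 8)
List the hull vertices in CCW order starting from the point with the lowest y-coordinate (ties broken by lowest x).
Hull (CCW) = [(-10, -9), (7, -9), (7, -1), (-10, 8)]

Graham scan procedure:
  1. Find the pivot p₀ = point with lowest y (tie → lowest x): (-10, -9).
  2. Sort the remaining points by polar angle around p₀.
  3. Walk through sorted points, maintaining a stack; pop the top while the last three entries make a non-left turn (cross product ≤ 0).
  4. Final stack is the convex hull in CCW order: (-10, -9), (7, -9), (7, -1), (-10, 8).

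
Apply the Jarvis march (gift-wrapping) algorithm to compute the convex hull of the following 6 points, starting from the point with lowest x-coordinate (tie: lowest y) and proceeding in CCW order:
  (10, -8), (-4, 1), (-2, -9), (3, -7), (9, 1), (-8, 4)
Hull (CCW) = [(-8, 4), (-2, -9), (10, -8), (9, 1)]

Jarvis march: at each step, from the current hull vertex p, select the next vertex q as the point such that every other point lies strictly to the left of (or on) the directed line p → q. (Equivalently: for every other point r, the cross product (q − p) × (r − p) ≥ 0.)
Starting point (lowest x, tie lowest y): (-8, 4). Wrap until returning to start. Resulting hull: (-8, 4), (-2, -9), (10, -8), (9, 1).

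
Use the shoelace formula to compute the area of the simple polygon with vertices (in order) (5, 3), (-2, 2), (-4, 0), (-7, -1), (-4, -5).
Area = 36

Shoelace formula: Area = (1/2) |Σ_i (x_i · y_{i+1} − x_{i+1} · y_i)| (indices mod n). Compute each cross term:
  (5)(2) − (-2)(3) = 16
  (-2)(0) − (-4)(2) = 8
  (-4)(-1) − (-7)(0) = 4
  (-7)(-5) − (-4)(-1) = 31
  (-4)(3) − (5)(-5) = 13
Sum = 72, so (signed) Area = 72/2 = 36, |Area| = 36.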